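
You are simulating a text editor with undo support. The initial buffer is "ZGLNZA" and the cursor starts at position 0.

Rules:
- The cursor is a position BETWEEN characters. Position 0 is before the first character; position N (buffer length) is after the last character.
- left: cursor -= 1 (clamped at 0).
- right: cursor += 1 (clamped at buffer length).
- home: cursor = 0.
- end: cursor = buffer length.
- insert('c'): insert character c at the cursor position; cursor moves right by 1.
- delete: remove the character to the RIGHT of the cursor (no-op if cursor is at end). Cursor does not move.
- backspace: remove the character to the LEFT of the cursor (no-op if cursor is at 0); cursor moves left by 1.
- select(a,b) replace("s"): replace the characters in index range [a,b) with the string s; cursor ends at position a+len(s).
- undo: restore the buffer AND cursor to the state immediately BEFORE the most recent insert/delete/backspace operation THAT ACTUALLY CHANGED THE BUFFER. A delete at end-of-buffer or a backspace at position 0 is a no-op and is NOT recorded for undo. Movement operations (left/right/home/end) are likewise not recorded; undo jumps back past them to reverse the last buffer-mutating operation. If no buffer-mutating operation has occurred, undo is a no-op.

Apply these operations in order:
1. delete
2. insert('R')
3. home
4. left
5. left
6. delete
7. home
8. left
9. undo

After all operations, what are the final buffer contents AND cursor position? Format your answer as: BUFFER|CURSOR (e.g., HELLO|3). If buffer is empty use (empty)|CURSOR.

After op 1 (delete): buf='GLNZA' cursor=0
After op 2 (insert('R')): buf='RGLNZA' cursor=1
After op 3 (home): buf='RGLNZA' cursor=0
After op 4 (left): buf='RGLNZA' cursor=0
After op 5 (left): buf='RGLNZA' cursor=0
After op 6 (delete): buf='GLNZA' cursor=0
After op 7 (home): buf='GLNZA' cursor=0
After op 8 (left): buf='GLNZA' cursor=0
After op 9 (undo): buf='RGLNZA' cursor=0

Answer: RGLNZA|0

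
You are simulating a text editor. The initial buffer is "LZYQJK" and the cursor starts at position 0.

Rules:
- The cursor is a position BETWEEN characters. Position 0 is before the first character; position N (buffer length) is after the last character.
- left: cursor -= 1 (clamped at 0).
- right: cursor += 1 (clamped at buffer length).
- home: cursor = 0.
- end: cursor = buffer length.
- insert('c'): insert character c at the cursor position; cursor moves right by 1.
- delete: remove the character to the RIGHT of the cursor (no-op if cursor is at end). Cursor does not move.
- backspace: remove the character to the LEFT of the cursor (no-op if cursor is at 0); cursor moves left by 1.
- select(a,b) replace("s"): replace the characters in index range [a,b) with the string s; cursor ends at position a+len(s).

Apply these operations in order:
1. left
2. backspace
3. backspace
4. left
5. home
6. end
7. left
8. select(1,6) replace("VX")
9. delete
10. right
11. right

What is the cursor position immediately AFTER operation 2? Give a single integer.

Answer: 0

Derivation:
After op 1 (left): buf='LZYQJK' cursor=0
After op 2 (backspace): buf='LZYQJK' cursor=0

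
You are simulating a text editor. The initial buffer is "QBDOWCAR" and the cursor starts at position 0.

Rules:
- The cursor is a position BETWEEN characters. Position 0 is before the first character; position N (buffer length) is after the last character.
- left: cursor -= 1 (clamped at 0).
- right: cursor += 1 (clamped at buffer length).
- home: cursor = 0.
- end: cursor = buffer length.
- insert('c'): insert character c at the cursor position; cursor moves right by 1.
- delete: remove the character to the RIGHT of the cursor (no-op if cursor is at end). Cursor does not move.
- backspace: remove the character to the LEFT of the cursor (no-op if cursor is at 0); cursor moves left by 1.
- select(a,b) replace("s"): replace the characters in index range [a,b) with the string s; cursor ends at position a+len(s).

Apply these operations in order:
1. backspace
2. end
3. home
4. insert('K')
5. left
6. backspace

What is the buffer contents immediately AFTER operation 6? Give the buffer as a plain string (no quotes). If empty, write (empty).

After op 1 (backspace): buf='QBDOWCAR' cursor=0
After op 2 (end): buf='QBDOWCAR' cursor=8
After op 3 (home): buf='QBDOWCAR' cursor=0
After op 4 (insert('K')): buf='KQBDOWCAR' cursor=1
After op 5 (left): buf='KQBDOWCAR' cursor=0
After op 6 (backspace): buf='KQBDOWCAR' cursor=0

Answer: KQBDOWCAR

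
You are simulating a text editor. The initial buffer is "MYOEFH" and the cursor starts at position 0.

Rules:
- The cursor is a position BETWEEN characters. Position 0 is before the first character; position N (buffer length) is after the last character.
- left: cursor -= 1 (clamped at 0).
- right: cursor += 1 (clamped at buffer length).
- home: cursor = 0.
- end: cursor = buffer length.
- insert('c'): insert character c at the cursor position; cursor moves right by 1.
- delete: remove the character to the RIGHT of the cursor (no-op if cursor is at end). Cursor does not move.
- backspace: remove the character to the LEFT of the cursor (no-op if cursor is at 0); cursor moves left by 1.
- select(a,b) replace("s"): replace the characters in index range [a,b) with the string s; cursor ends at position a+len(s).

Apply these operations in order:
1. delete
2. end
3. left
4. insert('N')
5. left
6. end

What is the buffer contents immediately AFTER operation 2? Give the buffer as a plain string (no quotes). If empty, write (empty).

After op 1 (delete): buf='YOEFH' cursor=0
After op 2 (end): buf='YOEFH' cursor=5

Answer: YOEFH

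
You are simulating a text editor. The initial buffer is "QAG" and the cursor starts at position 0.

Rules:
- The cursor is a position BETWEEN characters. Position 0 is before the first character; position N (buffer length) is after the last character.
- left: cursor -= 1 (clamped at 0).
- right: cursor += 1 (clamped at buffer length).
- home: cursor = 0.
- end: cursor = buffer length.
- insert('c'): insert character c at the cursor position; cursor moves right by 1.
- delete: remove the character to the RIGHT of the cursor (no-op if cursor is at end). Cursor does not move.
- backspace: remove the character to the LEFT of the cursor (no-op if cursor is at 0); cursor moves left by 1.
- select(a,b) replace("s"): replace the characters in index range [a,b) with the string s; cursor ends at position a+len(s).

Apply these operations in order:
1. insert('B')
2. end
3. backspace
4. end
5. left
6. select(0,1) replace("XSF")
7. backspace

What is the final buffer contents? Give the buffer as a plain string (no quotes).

After op 1 (insert('B')): buf='BQAG' cursor=1
After op 2 (end): buf='BQAG' cursor=4
After op 3 (backspace): buf='BQA' cursor=3
After op 4 (end): buf='BQA' cursor=3
After op 5 (left): buf='BQA' cursor=2
After op 6 (select(0,1) replace("XSF")): buf='XSFQA' cursor=3
After op 7 (backspace): buf='XSQA' cursor=2

Answer: XSQA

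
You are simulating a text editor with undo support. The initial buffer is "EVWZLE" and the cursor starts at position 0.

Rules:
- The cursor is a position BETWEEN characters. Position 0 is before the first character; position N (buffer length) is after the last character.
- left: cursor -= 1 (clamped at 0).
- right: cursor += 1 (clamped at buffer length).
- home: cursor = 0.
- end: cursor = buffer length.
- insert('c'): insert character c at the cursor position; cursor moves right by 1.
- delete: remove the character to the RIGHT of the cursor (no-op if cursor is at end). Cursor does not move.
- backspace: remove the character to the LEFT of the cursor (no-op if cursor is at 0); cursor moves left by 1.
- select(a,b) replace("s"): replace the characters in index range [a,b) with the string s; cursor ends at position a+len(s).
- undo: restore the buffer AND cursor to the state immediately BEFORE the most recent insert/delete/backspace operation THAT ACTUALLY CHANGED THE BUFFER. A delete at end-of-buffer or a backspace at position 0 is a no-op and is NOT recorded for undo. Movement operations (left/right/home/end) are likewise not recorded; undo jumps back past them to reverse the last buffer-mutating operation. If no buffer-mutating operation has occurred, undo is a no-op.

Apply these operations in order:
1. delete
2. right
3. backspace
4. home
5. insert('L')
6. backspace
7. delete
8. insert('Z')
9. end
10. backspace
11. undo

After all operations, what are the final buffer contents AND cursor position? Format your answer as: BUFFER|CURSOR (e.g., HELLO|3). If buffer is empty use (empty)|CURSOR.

After op 1 (delete): buf='VWZLE' cursor=0
After op 2 (right): buf='VWZLE' cursor=1
After op 3 (backspace): buf='WZLE' cursor=0
After op 4 (home): buf='WZLE' cursor=0
After op 5 (insert('L')): buf='LWZLE' cursor=1
After op 6 (backspace): buf='WZLE' cursor=0
After op 7 (delete): buf='ZLE' cursor=0
After op 8 (insert('Z')): buf='ZZLE' cursor=1
After op 9 (end): buf='ZZLE' cursor=4
After op 10 (backspace): buf='ZZL' cursor=3
After op 11 (undo): buf='ZZLE' cursor=4

Answer: ZZLE|4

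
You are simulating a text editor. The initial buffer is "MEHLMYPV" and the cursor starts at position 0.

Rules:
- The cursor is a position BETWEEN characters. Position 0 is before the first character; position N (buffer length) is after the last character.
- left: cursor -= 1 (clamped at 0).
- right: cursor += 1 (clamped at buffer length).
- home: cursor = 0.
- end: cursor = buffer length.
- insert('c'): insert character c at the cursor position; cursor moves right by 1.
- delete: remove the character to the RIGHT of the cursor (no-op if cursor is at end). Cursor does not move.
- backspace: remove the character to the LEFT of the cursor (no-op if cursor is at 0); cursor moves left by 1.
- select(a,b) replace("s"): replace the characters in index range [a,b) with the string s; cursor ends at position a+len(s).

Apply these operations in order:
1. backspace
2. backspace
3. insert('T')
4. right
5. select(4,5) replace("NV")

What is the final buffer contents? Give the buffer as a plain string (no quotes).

After op 1 (backspace): buf='MEHLMYPV' cursor=0
After op 2 (backspace): buf='MEHLMYPV' cursor=0
After op 3 (insert('T')): buf='TMEHLMYPV' cursor=1
After op 4 (right): buf='TMEHLMYPV' cursor=2
After op 5 (select(4,5) replace("NV")): buf='TMEHNVMYPV' cursor=6

Answer: TMEHNVMYPV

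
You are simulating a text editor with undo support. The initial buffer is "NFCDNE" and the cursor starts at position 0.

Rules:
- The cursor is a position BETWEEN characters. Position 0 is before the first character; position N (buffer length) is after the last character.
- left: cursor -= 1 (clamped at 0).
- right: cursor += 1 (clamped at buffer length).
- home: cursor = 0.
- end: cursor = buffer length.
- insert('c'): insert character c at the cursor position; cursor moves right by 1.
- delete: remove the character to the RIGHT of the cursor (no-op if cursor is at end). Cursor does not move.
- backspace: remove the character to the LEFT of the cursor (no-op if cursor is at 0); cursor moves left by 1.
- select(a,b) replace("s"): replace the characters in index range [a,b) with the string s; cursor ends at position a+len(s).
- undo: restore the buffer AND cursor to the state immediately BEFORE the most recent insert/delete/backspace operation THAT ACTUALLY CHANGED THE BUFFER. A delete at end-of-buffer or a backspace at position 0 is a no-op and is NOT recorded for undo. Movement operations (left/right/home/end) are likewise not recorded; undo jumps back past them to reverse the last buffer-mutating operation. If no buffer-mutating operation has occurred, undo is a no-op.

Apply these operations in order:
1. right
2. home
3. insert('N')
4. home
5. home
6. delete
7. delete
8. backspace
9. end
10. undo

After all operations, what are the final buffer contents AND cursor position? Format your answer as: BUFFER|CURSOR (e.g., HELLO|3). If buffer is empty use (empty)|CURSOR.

After op 1 (right): buf='NFCDNE' cursor=1
After op 2 (home): buf='NFCDNE' cursor=0
After op 3 (insert('N')): buf='NNFCDNE' cursor=1
After op 4 (home): buf='NNFCDNE' cursor=0
After op 5 (home): buf='NNFCDNE' cursor=0
After op 6 (delete): buf='NFCDNE' cursor=0
After op 7 (delete): buf='FCDNE' cursor=0
After op 8 (backspace): buf='FCDNE' cursor=0
After op 9 (end): buf='FCDNE' cursor=5
After op 10 (undo): buf='NFCDNE' cursor=0

Answer: NFCDNE|0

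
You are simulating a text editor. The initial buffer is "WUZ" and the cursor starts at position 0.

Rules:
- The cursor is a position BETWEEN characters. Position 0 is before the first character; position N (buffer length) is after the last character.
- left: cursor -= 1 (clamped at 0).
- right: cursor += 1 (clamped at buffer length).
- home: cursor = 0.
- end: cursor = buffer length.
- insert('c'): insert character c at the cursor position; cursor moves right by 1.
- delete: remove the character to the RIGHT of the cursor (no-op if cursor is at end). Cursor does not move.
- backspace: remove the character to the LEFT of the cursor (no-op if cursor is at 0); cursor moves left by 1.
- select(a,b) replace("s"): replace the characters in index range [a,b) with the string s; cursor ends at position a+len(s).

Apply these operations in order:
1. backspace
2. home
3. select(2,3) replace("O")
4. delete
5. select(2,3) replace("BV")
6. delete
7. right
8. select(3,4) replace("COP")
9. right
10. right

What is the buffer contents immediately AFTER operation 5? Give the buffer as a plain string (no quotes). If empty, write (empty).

After op 1 (backspace): buf='WUZ' cursor=0
After op 2 (home): buf='WUZ' cursor=0
After op 3 (select(2,3) replace("O")): buf='WUO' cursor=3
After op 4 (delete): buf='WUO' cursor=3
After op 5 (select(2,3) replace("BV")): buf='WUBV' cursor=4

Answer: WUBV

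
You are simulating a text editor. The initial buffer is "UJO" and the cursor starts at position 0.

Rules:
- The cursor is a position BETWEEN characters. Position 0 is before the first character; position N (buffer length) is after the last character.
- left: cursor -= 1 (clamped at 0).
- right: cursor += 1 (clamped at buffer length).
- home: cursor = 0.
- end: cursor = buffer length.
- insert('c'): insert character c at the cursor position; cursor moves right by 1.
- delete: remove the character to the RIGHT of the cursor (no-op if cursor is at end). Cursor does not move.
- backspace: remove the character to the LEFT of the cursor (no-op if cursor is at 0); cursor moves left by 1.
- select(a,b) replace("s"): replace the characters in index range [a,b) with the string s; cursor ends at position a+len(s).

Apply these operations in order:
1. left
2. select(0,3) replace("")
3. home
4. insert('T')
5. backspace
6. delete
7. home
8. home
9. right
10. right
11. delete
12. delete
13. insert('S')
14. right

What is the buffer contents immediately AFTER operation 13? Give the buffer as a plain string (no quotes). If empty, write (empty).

Answer: S

Derivation:
After op 1 (left): buf='UJO' cursor=0
After op 2 (select(0,3) replace("")): buf='(empty)' cursor=0
After op 3 (home): buf='(empty)' cursor=0
After op 4 (insert('T')): buf='T' cursor=1
After op 5 (backspace): buf='(empty)' cursor=0
After op 6 (delete): buf='(empty)' cursor=0
After op 7 (home): buf='(empty)' cursor=0
After op 8 (home): buf='(empty)' cursor=0
After op 9 (right): buf='(empty)' cursor=0
After op 10 (right): buf='(empty)' cursor=0
After op 11 (delete): buf='(empty)' cursor=0
After op 12 (delete): buf='(empty)' cursor=0
After op 13 (insert('S')): buf='S' cursor=1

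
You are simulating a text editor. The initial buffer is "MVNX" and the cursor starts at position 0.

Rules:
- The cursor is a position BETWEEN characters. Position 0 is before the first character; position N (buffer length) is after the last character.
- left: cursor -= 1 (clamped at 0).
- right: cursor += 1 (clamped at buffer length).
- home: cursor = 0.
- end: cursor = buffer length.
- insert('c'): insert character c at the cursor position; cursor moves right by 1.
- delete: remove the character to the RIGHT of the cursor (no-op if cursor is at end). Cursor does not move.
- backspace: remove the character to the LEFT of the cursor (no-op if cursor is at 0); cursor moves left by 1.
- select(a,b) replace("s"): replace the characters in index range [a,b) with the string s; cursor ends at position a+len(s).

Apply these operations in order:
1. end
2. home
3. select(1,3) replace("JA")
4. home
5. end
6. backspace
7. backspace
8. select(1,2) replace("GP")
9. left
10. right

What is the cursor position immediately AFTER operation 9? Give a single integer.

After op 1 (end): buf='MVNX' cursor=4
After op 2 (home): buf='MVNX' cursor=0
After op 3 (select(1,3) replace("JA")): buf='MJAX' cursor=3
After op 4 (home): buf='MJAX' cursor=0
After op 5 (end): buf='MJAX' cursor=4
After op 6 (backspace): buf='MJA' cursor=3
After op 7 (backspace): buf='MJ' cursor=2
After op 8 (select(1,2) replace("GP")): buf='MGP' cursor=3
After op 9 (left): buf='MGP' cursor=2

Answer: 2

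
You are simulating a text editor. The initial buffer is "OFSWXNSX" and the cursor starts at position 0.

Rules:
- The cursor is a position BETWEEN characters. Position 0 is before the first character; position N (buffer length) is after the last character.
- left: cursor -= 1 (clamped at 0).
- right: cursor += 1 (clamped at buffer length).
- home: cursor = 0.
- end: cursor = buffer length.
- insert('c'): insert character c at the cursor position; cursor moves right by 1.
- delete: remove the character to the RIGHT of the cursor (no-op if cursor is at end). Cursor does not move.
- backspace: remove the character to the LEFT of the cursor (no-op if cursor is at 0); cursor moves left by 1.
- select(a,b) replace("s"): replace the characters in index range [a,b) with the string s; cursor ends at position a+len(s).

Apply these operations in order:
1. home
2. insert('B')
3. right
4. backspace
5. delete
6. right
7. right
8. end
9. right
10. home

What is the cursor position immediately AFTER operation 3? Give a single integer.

After op 1 (home): buf='OFSWXNSX' cursor=0
After op 2 (insert('B')): buf='BOFSWXNSX' cursor=1
After op 3 (right): buf='BOFSWXNSX' cursor=2

Answer: 2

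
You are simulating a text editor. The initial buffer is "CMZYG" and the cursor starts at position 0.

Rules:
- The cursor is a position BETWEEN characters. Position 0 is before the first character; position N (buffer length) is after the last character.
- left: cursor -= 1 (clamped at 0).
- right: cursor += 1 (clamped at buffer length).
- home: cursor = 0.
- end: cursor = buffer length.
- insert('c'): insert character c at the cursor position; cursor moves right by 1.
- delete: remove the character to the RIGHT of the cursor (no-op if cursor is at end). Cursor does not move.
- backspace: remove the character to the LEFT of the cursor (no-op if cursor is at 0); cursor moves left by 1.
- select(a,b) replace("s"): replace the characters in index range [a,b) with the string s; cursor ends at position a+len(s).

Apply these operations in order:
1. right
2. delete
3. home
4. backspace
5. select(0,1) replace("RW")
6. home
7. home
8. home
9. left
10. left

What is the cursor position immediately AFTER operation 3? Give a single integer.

Answer: 0

Derivation:
After op 1 (right): buf='CMZYG' cursor=1
After op 2 (delete): buf='CZYG' cursor=1
After op 3 (home): buf='CZYG' cursor=0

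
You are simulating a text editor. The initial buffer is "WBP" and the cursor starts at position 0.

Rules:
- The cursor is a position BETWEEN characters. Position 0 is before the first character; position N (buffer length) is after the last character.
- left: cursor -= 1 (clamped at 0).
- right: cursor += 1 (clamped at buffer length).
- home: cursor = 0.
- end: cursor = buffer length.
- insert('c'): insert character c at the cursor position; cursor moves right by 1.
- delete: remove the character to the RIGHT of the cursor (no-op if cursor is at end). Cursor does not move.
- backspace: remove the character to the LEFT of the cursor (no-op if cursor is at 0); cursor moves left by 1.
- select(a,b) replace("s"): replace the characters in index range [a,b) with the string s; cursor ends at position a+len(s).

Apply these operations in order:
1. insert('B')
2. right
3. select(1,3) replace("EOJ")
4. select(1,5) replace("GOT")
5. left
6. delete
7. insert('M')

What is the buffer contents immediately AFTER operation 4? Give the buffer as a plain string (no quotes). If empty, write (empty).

Answer: BGOT

Derivation:
After op 1 (insert('B')): buf='BWBP' cursor=1
After op 2 (right): buf='BWBP' cursor=2
After op 3 (select(1,3) replace("EOJ")): buf='BEOJP' cursor=4
After op 4 (select(1,5) replace("GOT")): buf='BGOT' cursor=4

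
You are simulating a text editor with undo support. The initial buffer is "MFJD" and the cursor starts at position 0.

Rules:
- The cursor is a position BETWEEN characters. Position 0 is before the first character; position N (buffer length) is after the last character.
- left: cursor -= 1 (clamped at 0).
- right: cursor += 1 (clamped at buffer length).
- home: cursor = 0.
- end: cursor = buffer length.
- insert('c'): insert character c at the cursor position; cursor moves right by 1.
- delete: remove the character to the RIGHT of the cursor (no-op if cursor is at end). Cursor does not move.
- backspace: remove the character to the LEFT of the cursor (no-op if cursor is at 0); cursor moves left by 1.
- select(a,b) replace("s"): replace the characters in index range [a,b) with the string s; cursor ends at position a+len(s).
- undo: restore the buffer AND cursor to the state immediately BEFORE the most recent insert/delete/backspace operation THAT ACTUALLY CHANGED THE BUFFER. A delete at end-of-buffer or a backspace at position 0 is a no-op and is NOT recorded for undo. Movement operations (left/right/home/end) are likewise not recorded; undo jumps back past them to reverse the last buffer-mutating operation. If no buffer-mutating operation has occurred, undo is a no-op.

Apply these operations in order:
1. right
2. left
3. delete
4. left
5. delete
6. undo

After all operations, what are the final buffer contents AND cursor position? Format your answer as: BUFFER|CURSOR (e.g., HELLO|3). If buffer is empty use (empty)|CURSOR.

After op 1 (right): buf='MFJD' cursor=1
After op 2 (left): buf='MFJD' cursor=0
After op 3 (delete): buf='FJD' cursor=0
After op 4 (left): buf='FJD' cursor=0
After op 5 (delete): buf='JD' cursor=0
After op 6 (undo): buf='FJD' cursor=0

Answer: FJD|0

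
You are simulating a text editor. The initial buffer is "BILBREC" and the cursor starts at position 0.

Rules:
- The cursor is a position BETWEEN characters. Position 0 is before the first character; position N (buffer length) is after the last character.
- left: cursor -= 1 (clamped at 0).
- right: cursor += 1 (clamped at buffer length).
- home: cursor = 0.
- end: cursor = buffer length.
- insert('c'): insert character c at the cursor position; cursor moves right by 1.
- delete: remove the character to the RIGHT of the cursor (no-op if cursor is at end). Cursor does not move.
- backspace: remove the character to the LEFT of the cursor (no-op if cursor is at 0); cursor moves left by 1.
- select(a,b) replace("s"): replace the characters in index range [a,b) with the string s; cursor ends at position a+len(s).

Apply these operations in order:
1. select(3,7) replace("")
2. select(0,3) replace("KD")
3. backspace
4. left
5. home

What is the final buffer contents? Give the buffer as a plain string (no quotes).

After op 1 (select(3,7) replace("")): buf='BIL' cursor=3
After op 2 (select(0,3) replace("KD")): buf='KD' cursor=2
After op 3 (backspace): buf='K' cursor=1
After op 4 (left): buf='K' cursor=0
After op 5 (home): buf='K' cursor=0

Answer: K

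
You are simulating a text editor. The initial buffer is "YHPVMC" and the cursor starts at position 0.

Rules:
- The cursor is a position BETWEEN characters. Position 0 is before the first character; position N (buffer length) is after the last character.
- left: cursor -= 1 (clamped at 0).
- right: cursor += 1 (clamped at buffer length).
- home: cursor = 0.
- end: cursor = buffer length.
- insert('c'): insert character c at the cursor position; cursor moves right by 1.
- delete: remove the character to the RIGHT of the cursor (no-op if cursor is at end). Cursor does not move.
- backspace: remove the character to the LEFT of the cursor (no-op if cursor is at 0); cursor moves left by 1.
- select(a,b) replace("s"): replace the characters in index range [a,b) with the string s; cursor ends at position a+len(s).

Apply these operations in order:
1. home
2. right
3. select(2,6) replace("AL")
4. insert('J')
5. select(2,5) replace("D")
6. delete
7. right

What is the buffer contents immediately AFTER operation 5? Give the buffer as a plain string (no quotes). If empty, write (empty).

After op 1 (home): buf='YHPVMC' cursor=0
After op 2 (right): buf='YHPVMC' cursor=1
After op 3 (select(2,6) replace("AL")): buf='YHAL' cursor=4
After op 4 (insert('J')): buf='YHALJ' cursor=5
After op 5 (select(2,5) replace("D")): buf='YHD' cursor=3

Answer: YHD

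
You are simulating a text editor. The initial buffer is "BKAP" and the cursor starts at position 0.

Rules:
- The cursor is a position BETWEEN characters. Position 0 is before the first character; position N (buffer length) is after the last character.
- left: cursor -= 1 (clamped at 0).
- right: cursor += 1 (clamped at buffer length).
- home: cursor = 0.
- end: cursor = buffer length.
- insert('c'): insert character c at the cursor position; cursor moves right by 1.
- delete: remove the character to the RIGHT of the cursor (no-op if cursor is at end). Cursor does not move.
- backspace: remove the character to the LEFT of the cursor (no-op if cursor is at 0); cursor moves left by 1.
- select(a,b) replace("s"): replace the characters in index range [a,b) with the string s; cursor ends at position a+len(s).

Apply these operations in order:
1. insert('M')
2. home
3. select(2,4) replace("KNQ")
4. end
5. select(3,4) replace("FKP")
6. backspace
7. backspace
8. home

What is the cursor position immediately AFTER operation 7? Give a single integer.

After op 1 (insert('M')): buf='MBKAP' cursor=1
After op 2 (home): buf='MBKAP' cursor=0
After op 3 (select(2,4) replace("KNQ")): buf='MBKNQP' cursor=5
After op 4 (end): buf='MBKNQP' cursor=6
After op 5 (select(3,4) replace("FKP")): buf='MBKFKPQP' cursor=6
After op 6 (backspace): buf='MBKFKQP' cursor=5
After op 7 (backspace): buf='MBKFQP' cursor=4

Answer: 4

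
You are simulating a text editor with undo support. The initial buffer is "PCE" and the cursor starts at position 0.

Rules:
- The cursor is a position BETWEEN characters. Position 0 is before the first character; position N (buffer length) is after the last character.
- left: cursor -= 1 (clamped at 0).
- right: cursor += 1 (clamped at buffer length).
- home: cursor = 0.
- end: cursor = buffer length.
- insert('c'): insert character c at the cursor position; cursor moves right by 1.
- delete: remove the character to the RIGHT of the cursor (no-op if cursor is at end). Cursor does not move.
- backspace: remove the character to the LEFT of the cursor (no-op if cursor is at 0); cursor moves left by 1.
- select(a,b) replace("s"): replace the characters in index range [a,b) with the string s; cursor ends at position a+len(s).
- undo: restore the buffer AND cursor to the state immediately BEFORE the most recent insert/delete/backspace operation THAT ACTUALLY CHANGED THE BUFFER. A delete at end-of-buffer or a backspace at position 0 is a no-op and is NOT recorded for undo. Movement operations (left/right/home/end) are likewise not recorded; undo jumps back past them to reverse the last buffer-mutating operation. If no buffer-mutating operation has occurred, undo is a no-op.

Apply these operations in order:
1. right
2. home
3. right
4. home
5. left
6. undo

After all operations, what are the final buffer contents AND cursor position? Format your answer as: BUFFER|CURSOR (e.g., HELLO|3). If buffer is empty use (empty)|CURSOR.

Answer: PCE|0

Derivation:
After op 1 (right): buf='PCE' cursor=1
After op 2 (home): buf='PCE' cursor=0
After op 3 (right): buf='PCE' cursor=1
After op 4 (home): buf='PCE' cursor=0
After op 5 (left): buf='PCE' cursor=0
After op 6 (undo): buf='PCE' cursor=0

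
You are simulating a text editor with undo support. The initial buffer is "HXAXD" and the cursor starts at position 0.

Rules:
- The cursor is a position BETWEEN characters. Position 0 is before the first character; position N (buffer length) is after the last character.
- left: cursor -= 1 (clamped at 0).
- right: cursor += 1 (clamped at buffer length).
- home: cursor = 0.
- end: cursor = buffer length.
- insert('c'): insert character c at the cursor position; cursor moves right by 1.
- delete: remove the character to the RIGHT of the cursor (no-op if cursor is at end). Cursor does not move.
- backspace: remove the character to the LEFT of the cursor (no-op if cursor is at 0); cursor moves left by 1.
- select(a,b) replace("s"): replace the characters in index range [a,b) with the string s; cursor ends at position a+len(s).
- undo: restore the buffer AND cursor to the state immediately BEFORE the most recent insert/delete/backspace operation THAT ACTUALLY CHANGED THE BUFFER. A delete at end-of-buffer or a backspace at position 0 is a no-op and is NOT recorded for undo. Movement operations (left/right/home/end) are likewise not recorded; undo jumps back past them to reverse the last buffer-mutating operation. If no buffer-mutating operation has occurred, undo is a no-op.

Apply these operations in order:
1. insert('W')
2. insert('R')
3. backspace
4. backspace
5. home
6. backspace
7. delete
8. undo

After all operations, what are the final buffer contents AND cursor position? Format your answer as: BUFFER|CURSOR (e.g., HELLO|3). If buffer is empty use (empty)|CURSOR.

Answer: HXAXD|0

Derivation:
After op 1 (insert('W')): buf='WHXAXD' cursor=1
After op 2 (insert('R')): buf='WRHXAXD' cursor=2
After op 3 (backspace): buf='WHXAXD' cursor=1
After op 4 (backspace): buf='HXAXD' cursor=0
After op 5 (home): buf='HXAXD' cursor=0
After op 6 (backspace): buf='HXAXD' cursor=0
After op 7 (delete): buf='XAXD' cursor=0
After op 8 (undo): buf='HXAXD' cursor=0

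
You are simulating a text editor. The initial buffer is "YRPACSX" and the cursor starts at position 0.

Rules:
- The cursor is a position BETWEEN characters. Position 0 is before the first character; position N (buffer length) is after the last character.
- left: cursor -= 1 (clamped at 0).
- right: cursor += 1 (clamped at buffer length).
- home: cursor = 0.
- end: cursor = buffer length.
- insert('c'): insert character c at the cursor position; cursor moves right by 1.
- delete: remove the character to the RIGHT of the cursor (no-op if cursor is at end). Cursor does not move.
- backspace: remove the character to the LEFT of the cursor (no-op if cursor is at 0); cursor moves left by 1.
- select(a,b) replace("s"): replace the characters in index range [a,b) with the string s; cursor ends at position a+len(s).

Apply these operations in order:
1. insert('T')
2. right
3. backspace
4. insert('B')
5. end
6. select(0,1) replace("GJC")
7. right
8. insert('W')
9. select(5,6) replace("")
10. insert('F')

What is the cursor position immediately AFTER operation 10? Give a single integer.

Answer: 6

Derivation:
After op 1 (insert('T')): buf='TYRPACSX' cursor=1
After op 2 (right): buf='TYRPACSX' cursor=2
After op 3 (backspace): buf='TRPACSX' cursor=1
After op 4 (insert('B')): buf='TBRPACSX' cursor=2
After op 5 (end): buf='TBRPACSX' cursor=8
After op 6 (select(0,1) replace("GJC")): buf='GJCBRPACSX' cursor=3
After op 7 (right): buf='GJCBRPACSX' cursor=4
After op 8 (insert('W')): buf='GJCBWRPACSX' cursor=5
After op 9 (select(5,6) replace("")): buf='GJCBWPACSX' cursor=5
After op 10 (insert('F')): buf='GJCBWFPACSX' cursor=6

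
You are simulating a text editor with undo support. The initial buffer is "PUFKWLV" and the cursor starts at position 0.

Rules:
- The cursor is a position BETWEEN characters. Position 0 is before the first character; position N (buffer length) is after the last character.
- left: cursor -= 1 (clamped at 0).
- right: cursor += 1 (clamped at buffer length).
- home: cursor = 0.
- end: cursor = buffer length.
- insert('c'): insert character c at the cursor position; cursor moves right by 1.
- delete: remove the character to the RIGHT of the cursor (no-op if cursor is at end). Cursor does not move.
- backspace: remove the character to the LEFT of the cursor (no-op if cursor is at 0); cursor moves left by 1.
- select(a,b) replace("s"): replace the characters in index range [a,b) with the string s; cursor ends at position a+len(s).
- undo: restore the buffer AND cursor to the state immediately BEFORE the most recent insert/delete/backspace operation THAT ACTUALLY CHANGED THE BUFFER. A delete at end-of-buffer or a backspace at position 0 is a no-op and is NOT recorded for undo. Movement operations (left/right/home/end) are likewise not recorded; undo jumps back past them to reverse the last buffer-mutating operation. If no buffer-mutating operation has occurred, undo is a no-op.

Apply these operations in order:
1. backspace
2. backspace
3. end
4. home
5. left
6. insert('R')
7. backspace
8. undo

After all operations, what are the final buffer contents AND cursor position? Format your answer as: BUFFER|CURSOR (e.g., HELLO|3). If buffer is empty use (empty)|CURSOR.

After op 1 (backspace): buf='PUFKWLV' cursor=0
After op 2 (backspace): buf='PUFKWLV' cursor=0
After op 3 (end): buf='PUFKWLV' cursor=7
After op 4 (home): buf='PUFKWLV' cursor=0
After op 5 (left): buf='PUFKWLV' cursor=0
After op 6 (insert('R')): buf='RPUFKWLV' cursor=1
After op 7 (backspace): buf='PUFKWLV' cursor=0
After op 8 (undo): buf='RPUFKWLV' cursor=1

Answer: RPUFKWLV|1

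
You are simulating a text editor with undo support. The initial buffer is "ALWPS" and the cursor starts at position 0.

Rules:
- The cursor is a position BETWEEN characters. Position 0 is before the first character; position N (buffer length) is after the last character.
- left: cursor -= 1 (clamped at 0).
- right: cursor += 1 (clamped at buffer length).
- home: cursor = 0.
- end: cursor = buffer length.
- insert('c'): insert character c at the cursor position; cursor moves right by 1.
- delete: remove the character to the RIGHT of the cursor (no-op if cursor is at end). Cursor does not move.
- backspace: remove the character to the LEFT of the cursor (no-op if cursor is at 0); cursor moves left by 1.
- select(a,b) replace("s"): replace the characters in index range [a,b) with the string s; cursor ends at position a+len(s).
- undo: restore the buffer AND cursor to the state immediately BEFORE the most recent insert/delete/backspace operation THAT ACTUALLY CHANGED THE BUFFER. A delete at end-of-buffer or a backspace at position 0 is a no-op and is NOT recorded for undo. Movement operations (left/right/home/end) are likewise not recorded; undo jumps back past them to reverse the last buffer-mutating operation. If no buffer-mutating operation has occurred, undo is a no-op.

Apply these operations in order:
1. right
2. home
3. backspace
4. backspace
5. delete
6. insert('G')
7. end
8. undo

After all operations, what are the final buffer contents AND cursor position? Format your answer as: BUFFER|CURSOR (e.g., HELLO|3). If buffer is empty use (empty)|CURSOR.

Answer: LWPS|0

Derivation:
After op 1 (right): buf='ALWPS' cursor=1
After op 2 (home): buf='ALWPS' cursor=0
After op 3 (backspace): buf='ALWPS' cursor=0
After op 4 (backspace): buf='ALWPS' cursor=0
After op 5 (delete): buf='LWPS' cursor=0
After op 6 (insert('G')): buf='GLWPS' cursor=1
After op 7 (end): buf='GLWPS' cursor=5
After op 8 (undo): buf='LWPS' cursor=0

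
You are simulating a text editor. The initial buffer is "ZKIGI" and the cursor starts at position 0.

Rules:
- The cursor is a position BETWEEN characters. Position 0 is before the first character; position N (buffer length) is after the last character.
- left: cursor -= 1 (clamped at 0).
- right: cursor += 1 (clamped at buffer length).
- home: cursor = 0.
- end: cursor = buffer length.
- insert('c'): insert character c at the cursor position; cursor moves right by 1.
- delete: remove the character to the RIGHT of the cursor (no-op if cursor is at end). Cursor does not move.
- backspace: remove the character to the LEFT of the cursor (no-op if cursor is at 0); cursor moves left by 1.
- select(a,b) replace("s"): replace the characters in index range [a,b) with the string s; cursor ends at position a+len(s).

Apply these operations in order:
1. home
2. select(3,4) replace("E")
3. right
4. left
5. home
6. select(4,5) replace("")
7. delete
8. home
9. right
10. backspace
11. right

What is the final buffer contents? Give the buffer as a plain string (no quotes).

Answer: KIE

Derivation:
After op 1 (home): buf='ZKIGI' cursor=0
After op 2 (select(3,4) replace("E")): buf='ZKIEI' cursor=4
After op 3 (right): buf='ZKIEI' cursor=5
After op 4 (left): buf='ZKIEI' cursor=4
After op 5 (home): buf='ZKIEI' cursor=0
After op 6 (select(4,5) replace("")): buf='ZKIE' cursor=4
After op 7 (delete): buf='ZKIE' cursor=4
After op 8 (home): buf='ZKIE' cursor=0
After op 9 (right): buf='ZKIE' cursor=1
After op 10 (backspace): buf='KIE' cursor=0
After op 11 (right): buf='KIE' cursor=1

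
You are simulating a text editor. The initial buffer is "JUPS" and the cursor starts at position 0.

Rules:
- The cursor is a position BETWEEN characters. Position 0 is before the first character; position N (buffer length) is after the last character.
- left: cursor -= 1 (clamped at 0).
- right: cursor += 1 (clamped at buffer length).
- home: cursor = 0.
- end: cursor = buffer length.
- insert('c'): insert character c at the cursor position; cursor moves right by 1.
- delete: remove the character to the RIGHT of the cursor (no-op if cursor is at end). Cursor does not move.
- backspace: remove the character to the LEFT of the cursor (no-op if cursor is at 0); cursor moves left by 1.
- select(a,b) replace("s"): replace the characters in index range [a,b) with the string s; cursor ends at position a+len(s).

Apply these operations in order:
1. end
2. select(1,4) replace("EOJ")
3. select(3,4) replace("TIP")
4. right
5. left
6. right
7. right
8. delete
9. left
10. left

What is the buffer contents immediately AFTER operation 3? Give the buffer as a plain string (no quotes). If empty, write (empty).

Answer: JEOTIP

Derivation:
After op 1 (end): buf='JUPS' cursor=4
After op 2 (select(1,4) replace("EOJ")): buf='JEOJ' cursor=4
After op 3 (select(3,4) replace("TIP")): buf='JEOTIP' cursor=6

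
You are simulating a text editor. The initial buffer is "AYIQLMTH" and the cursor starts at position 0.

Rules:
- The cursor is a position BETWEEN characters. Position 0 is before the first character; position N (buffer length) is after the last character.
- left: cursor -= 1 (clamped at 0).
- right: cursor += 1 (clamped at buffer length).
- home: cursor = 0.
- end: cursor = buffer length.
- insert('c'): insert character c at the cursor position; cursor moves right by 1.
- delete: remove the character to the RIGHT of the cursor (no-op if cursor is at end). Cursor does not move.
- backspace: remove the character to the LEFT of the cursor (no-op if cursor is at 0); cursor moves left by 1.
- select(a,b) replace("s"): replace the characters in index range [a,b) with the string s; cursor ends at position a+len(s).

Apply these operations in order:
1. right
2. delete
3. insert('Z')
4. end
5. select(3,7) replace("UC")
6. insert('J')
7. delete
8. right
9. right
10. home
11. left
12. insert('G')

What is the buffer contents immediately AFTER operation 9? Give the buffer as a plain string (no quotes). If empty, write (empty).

After op 1 (right): buf='AYIQLMTH' cursor=1
After op 2 (delete): buf='AIQLMTH' cursor=1
After op 3 (insert('Z')): buf='AZIQLMTH' cursor=2
After op 4 (end): buf='AZIQLMTH' cursor=8
After op 5 (select(3,7) replace("UC")): buf='AZIUCH' cursor=5
After op 6 (insert('J')): buf='AZIUCJH' cursor=6
After op 7 (delete): buf='AZIUCJ' cursor=6
After op 8 (right): buf='AZIUCJ' cursor=6
After op 9 (right): buf='AZIUCJ' cursor=6

Answer: AZIUCJ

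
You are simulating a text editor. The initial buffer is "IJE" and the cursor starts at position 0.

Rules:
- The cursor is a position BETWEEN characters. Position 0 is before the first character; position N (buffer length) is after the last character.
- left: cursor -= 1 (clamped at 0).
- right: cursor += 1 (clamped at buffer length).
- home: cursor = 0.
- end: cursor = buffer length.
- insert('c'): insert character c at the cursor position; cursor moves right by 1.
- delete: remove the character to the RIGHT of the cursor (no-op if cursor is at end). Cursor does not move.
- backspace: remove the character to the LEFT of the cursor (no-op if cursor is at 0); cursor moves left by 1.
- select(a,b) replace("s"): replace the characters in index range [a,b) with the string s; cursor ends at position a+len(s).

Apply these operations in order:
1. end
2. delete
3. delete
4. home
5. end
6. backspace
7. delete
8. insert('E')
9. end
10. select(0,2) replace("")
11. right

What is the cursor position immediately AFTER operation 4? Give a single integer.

After op 1 (end): buf='IJE' cursor=3
After op 2 (delete): buf='IJE' cursor=3
After op 3 (delete): buf='IJE' cursor=3
After op 4 (home): buf='IJE' cursor=0

Answer: 0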